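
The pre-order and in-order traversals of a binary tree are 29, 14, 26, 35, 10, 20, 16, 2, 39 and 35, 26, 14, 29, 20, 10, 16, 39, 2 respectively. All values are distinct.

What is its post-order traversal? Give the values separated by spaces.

The first element of pre-order is the root; it splits in-order into left and right subtrees.
Root 29: left subtree has 3 nodes {35, 26, 14}, right has 5 {20, 10, 16, 39, 2}.
  Root 14: left subtree has 2 nodes {35, 26}, right has 0 { }.
    Root 26: left subtree has 1 node {35}, right has 0 { }.
  Root 10: left subtree has 1 node {20}, right has 3 {16, 39, 2}.
    Root 16: left subtree has 0 nodes { }, right has 2 {39, 2}.
      Root 2: left subtree has 1 node {39}, right has 0 { }.

35 26 14 20 39 2 16 10 29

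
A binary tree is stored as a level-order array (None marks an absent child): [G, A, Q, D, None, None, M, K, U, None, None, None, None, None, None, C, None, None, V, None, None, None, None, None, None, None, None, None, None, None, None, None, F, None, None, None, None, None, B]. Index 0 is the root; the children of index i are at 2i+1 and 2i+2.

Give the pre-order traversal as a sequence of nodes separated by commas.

Pre-order visits the node, then its left subtree, then its right subtree.
Visit G.
At G: go left to A.
  Visit A.
  At A: go left to D.
    Visit D.
    At D: go left to K.
      Visit K.
      At K: go left to C.
        Visit C.
        At C: no left child.
        At C: go right to F.
          F is a leaf — visit F.
      At K: no right child.
    At D: go right to U.
      Visit U.
      At U: no left child.
      At U: go right to V.
        Visit V.
        At V: no left child.
        At V: go right to B.
          B is a leaf — visit B.
  At A: no right child.
At G: go right to Q.
  Visit Q.
  At Q: no left child.
  At Q: go right to M.
    M is a leaf — visit M.

G, A, D, K, C, F, U, V, B, Q, M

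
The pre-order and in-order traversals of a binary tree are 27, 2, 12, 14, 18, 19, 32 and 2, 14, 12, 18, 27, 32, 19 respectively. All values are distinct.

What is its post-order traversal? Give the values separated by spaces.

14 18 12 2 32 19 27

The first element of pre-order is the root; it splits in-order into left and right subtrees.
Root 27: left subtree has 4 nodes {2, 14, 12, 18}, right has 2 {32, 19}.
  Root 2: left subtree has 0 nodes { }, right has 3 {14, 12, 18}.
    Root 12: left subtree has 1 node {14}, right has 1 {18}.
  Root 19: left subtree has 1 node {32}, right has 0 { }.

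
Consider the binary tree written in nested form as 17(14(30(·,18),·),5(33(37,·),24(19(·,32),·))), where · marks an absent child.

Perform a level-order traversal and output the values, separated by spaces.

Level-order visits nodes level by level from the root, left to right within each level.
Level 0: 17
Level 1: 14, 5
Level 2: 30, 33, 24
Level 3: 18, 37, 19
Level 4: 32

17 14 5 30 33 24 18 37 19 32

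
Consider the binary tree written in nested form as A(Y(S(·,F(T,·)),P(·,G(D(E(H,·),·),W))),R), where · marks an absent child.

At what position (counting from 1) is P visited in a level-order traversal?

5

Level-order visits nodes level by level from the root, left to right within each level.
Level 0: A
Level 1: Y, R
Level 2: S, P
Level 3: F, G
Level 4: T, D, W
Level 5: E
Level 6: H
Full level-order sequence: A, Y, R, S, P, F, G, T, D, W, E, H.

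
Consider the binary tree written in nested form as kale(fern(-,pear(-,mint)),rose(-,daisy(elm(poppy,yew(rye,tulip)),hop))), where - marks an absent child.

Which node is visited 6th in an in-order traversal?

poppy

In-order visits the left subtree, then the node, then the right subtree.
At kale: go left to fern.
  At fern: no left child.
  Visit fern.
  At fern: go right to pear.
    At pear: no left child.
    Visit pear.
    At pear: go right to mint.
      mint is a leaf — visit mint.
Visit kale.
At kale: go right to rose.
  At rose: no left child.
  Visit rose.
  At rose: go right to daisy.
    At daisy: go left to elm.
      At elm: go left to poppy.
        poppy is a leaf — visit poppy.
      Visit elm.
      At elm: go right to yew.
        At yew: go left to rye.
          rye is a leaf — visit rye.
        Visit yew.
        At yew: go right to tulip.
          tulip is a leaf — visit tulip.
    Visit daisy.
    At daisy: go right to hop.
      hop is a leaf — visit hop.
Full in-order sequence: fern, pear, mint, kale, rose, poppy, elm, rye, yew, tulip, daisy, hop.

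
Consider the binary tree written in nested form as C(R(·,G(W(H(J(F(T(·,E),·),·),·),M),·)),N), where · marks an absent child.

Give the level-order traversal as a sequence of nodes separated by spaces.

Level-order visits nodes level by level from the root, left to right within each level.
Level 0: C
Level 1: R, N
Level 2: G
Level 3: W
Level 4: H, M
Level 5: J
Level 6: F
Level 7: T
Level 8: E

C R N G W H M J F T E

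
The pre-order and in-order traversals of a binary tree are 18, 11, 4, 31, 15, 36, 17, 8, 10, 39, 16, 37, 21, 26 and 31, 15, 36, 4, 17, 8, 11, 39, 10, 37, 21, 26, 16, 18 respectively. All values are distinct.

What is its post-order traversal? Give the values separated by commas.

36, 15, 31, 8, 17, 4, 39, 26, 21, 37, 16, 10, 11, 18

The first element of pre-order is the root; it splits in-order into left and right subtrees.
Root 18: left subtree has 13 nodes {31, 15, 36, 4, 17, 8, 11, 39, 10, 37, 21, 26, 16}, right has 0 { }.
  Root 11: left subtree has 6 nodes {31, 15, 36, 4, 17, 8}, right has 6 {39, 10, 37, 21, 26, 16}.
    Root 4: left subtree has 3 nodes {31, 15, 36}, right has 2 {17, 8}.
      Root 31: left subtree has 0 nodes { }, right has 2 {15, 36}.
        Root 15: left subtree has 0 nodes { }, right has 1 {36}.
      Root 17: left subtree has 0 nodes { }, right has 1 {8}.
    Root 10: left subtree has 1 node {39}, right has 4 {37, 21, 26, 16}.
      Root 16: left subtree has 3 nodes {37, 21, 26}, right has 0 { }.
        Root 37: left subtree has 0 nodes { }, right has 2 {21, 26}.
          Root 21: left subtree has 0 nodes { }, right has 1 {26}.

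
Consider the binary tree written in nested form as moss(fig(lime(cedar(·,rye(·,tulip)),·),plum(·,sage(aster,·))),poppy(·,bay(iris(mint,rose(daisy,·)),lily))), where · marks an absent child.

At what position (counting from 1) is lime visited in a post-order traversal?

Post-order visits the left subtree, then the right subtree, then the node.
At moss: go left to fig.
  At fig: go left to lime.
    At lime: go left to cedar.
      At cedar: no left child.
      At cedar: go right to rye.
        At rye: no left child.
        At rye: go right to tulip.
          tulip is a leaf — visit tulip.
        Visit rye.
      Visit cedar.
    At lime: no right child.
    Visit lime.
  At fig: go right to plum.
    At plum: no left child.
    At plum: go right to sage.
      At sage: go left to aster.
        aster is a leaf — visit aster.
      At sage: no right child.
      Visit sage.
    Visit plum.
  Visit fig.
At moss: go right to poppy.
  At poppy: no left child.
  At poppy: go right to bay.
    At bay: go left to iris.
      At iris: go left to mint.
        mint is a leaf — visit mint.
      At iris: go right to rose.
        At rose: go left to daisy.
          daisy is a leaf — visit daisy.
        At rose: no right child.
        Visit rose.
      Visit iris.
    At bay: go right to lily.
      lily is a leaf — visit lily.
    Visit bay.
  Visit poppy.
Visit moss.
Full post-order sequence: tulip, rye, cedar, lime, aster, sage, plum, fig, mint, daisy, rose, iris, lily, bay, poppy, moss.

4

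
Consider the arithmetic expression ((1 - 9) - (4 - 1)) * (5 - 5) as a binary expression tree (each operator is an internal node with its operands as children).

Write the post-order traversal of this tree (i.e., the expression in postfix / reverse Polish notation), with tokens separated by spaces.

Post-order on an expression tree gives postfix notation: for each operator, emit left operand, right operand, then the operator.

1 9 - 4 1 - - 5 5 - *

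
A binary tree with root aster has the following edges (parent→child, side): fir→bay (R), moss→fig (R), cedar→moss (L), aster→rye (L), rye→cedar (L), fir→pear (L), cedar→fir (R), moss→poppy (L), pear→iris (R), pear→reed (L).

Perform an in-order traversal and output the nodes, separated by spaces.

In-order visits the left subtree, then the node, then the right subtree.
At aster: go left to rye.
  At rye: go left to cedar.
    At cedar: go left to moss.
      At moss: go left to poppy.
        poppy is a leaf — visit poppy.
      Visit moss.
      At moss: go right to fig.
        fig is a leaf — visit fig.
    Visit cedar.
    At cedar: go right to fir.
      At fir: go left to pear.
        At pear: go left to reed.
          reed is a leaf — visit reed.
        Visit pear.
        At pear: go right to iris.
          iris is a leaf — visit iris.
      Visit fir.
      At fir: go right to bay.
        bay is a leaf — visit bay.
  Visit rye.
  At rye: no right child.
Visit aster.
At aster: no right child.

poppy moss fig cedar reed pear iris fir bay rye aster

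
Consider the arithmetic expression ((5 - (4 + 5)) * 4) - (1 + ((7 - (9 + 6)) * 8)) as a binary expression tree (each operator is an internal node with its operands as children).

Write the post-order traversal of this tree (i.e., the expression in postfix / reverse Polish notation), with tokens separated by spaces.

5 4 5 + - 4 * 1 7 9 6 + - 8 * + -

Post-order on an expression tree gives postfix notation: for each operator, emit left operand, right operand, then the operator.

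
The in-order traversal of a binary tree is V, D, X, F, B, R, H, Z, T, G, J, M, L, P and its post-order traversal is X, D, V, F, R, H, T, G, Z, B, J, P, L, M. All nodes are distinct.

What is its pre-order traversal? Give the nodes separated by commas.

M, J, B, F, V, D, X, Z, H, R, G, T, L, P

The last element of post-order is the root; it splits in-order into left and right subtrees.
Root M: left subtree has 11 nodes {V, D, X, F, B, R, H, Z, T, G, J}, right has 2 {L, P}.
  Root J: left subtree has 10 nodes {V, D, X, F, B, R, H, Z, T, G}, right has 0 { }.
    Root B: left subtree has 4 nodes {V, D, X, F}, right has 5 {R, H, Z, T, G}.
      Root F: left subtree has 3 nodes {V, D, X}, right has 0 { }.
        Root V: left subtree has 0 nodes { }, right has 2 {D, X}.
          Root D: left subtree has 0 nodes { }, right has 1 {X}.
      Root Z: left subtree has 2 nodes {R, H}, right has 2 {T, G}.
        Root H: left subtree has 1 node {R}, right has 0 { }.
        Root G: left subtree has 1 node {T}, right has 0 { }.
  Root L: left subtree has 0 nodes { }, right has 1 {P}.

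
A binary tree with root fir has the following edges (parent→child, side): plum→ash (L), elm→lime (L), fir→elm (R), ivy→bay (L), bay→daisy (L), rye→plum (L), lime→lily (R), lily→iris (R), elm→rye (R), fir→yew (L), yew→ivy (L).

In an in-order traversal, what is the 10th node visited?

In-order visits the left subtree, then the node, then the right subtree.
At fir: go left to yew.
  At yew: go left to ivy.
    At ivy: go left to bay.
      At bay: go left to daisy.
        daisy is a leaf — visit daisy.
      Visit bay.
      At bay: no right child.
    Visit ivy.
    At ivy: no right child.
  Visit yew.
  At yew: no right child.
Visit fir.
At fir: go right to elm.
  At elm: go left to lime.
    At lime: no left child.
    Visit lime.
    At lime: go right to lily.
      At lily: no left child.
      Visit lily.
      At lily: go right to iris.
        iris is a leaf — visit iris.
  Visit elm.
  At elm: go right to rye.
    At rye: go left to plum.
      At plum: go left to ash.
        ash is a leaf — visit ash.
      Visit plum.
      At plum: no right child.
    Visit rye.
    At rye: no right child.
Full in-order sequence: daisy, bay, ivy, yew, fir, lime, lily, iris, elm, ash, plum, rye.

ash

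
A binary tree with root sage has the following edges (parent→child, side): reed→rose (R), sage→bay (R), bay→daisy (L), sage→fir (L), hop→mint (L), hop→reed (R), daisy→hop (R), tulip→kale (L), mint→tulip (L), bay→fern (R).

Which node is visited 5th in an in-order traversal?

tulip

In-order visits the left subtree, then the node, then the right subtree.
At sage: go left to fir.
  fir is a leaf — visit fir.
Visit sage.
At sage: go right to bay.
  At bay: go left to daisy.
    At daisy: no left child.
    Visit daisy.
    At daisy: go right to hop.
      At hop: go left to mint.
        At mint: go left to tulip.
          At tulip: go left to kale.
            kale is a leaf — visit kale.
          Visit tulip.
          At tulip: no right child.
        Visit mint.
        At mint: no right child.
      Visit hop.
      At hop: go right to reed.
        At reed: no left child.
        Visit reed.
        At reed: go right to rose.
          rose is a leaf — visit rose.
  Visit bay.
  At bay: go right to fern.
    fern is a leaf — visit fern.
Full in-order sequence: fir, sage, daisy, kale, tulip, mint, hop, reed, rose, bay, fern.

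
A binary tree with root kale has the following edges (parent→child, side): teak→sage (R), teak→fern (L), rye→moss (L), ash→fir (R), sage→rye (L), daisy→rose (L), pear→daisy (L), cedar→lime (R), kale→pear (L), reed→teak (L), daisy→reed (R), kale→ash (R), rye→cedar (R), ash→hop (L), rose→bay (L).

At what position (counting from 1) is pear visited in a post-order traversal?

Post-order visits the left subtree, then the right subtree, then the node.
At kale: go left to pear.
  At pear: go left to daisy.
    At daisy: go left to rose.
      At rose: go left to bay.
        bay is a leaf — visit bay.
      At rose: no right child.
      Visit rose.
    At daisy: go right to reed.
      At reed: go left to teak.
        At teak: go left to fern.
          fern is a leaf — visit fern.
        At teak: go right to sage.
          At sage: go left to rye.
            At rye: go left to moss.
              moss is a leaf — visit moss.
            At rye: go right to cedar.
              At cedar: no left child.
              At cedar: go right to lime.
                lime is a leaf — visit lime.
              Visit cedar.
            Visit rye.
          At sage: no right child.
          Visit sage.
        Visit teak.
      At reed: no right child.
      Visit reed.
    Visit daisy.
  At pear: no right child.
  Visit pear.
At kale: go right to ash.
  At ash: go left to hop.
    hop is a leaf — visit hop.
  At ash: go right to fir.
    fir is a leaf — visit fir.
  Visit ash.
Visit kale.
Full post-order sequence: bay, rose, fern, moss, lime, cedar, rye, sage, teak, reed, daisy, pear, hop, fir, ash, kale.

12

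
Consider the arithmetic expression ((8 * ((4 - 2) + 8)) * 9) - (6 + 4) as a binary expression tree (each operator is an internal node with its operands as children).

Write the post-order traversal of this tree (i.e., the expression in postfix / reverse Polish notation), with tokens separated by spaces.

8 4 2 - 8 + * 9 * 6 4 + -

Post-order on an expression tree gives postfix notation: for each operator, emit left operand, right operand, then the operator.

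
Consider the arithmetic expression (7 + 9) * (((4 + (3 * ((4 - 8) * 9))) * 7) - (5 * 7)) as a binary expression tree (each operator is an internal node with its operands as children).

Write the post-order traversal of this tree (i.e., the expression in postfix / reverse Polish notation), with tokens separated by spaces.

Post-order on an expression tree gives postfix notation: for each operator, emit left operand, right operand, then the operator.

7 9 + 4 3 4 8 - 9 * * + 7 * 5 7 * - *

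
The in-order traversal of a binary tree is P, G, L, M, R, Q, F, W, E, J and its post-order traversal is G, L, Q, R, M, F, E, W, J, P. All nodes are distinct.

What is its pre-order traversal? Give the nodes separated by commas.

The last element of post-order is the root; it splits in-order into left and right subtrees.
Root P: left subtree has 0 nodes { }, right has 9 {G, L, M, R, Q, F, W, E, J}.
  Root J: left subtree has 8 nodes {G, L, M, R, Q, F, W, E}, right has 0 { }.
    Root W: left subtree has 6 nodes {G, L, M, R, Q, F}, right has 1 {E}.
      Root F: left subtree has 5 nodes {G, L, M, R, Q}, right has 0 { }.
        Root M: left subtree has 2 nodes {G, L}, right has 2 {R, Q}.
          Root L: left subtree has 1 node {G}, right has 0 { }.
          Root R: left subtree has 0 nodes { }, right has 1 {Q}.

P, J, W, F, M, L, G, R, Q, E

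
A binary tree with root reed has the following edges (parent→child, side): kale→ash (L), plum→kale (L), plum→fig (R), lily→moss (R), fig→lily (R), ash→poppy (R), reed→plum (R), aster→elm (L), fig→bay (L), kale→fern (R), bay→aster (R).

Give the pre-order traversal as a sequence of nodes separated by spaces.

reed plum kale ash poppy fern fig bay aster elm lily moss

Pre-order visits the node, then its left subtree, then its right subtree.
Visit reed.
At reed: no left child.
At reed: go right to plum.
  Visit plum.
  At plum: go left to kale.
    Visit kale.
    At kale: go left to ash.
      Visit ash.
      At ash: no left child.
      At ash: go right to poppy.
        poppy is a leaf — visit poppy.
    At kale: go right to fern.
      fern is a leaf — visit fern.
  At plum: go right to fig.
    Visit fig.
    At fig: go left to bay.
      Visit bay.
      At bay: no left child.
      At bay: go right to aster.
        Visit aster.
        At aster: go left to elm.
          elm is a leaf — visit elm.
        At aster: no right child.
    At fig: go right to lily.
      Visit lily.
      At lily: no left child.
      At lily: go right to moss.
        moss is a leaf — visit moss.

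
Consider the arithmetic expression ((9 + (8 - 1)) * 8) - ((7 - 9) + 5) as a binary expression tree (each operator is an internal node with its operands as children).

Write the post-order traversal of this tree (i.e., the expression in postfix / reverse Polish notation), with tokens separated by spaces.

Post-order on an expression tree gives postfix notation: for each operator, emit left operand, right operand, then the operator.

9 8 1 - + 8 * 7 9 - 5 + -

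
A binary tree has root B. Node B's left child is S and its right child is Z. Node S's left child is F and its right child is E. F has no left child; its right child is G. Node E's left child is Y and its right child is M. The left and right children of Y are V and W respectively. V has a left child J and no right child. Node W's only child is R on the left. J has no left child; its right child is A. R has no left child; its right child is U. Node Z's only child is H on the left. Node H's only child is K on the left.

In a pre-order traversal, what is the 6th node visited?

Pre-order visits the node, then its left subtree, then its right subtree.
Visit B.
At B: go left to S.
  Visit S.
  At S: go left to F.
    Visit F.
    At F: no left child.
    At F: go right to G.
      G is a leaf — visit G.
  At S: go right to E.
    Visit E.
    At E: go left to Y.
      Visit Y.
      At Y: go left to V.
        Visit V.
        At V: go left to J.
          Visit J.
          At J: no left child.
          At J: go right to A.
            A is a leaf — visit A.
        At V: no right child.
      At Y: go right to W.
        Visit W.
        At W: go left to R.
          Visit R.
          At R: no left child.
          At R: go right to U.
            U is a leaf — visit U.
        At W: no right child.
    At E: go right to M.
      M is a leaf — visit M.
At B: go right to Z.
  Visit Z.
  At Z: go left to H.
    Visit H.
    At H: go left to K.
      K is a leaf — visit K.
    At H: no right child.
  At Z: no right child.
Full pre-order sequence: B, S, F, G, E, Y, V, J, A, W, R, U, M, Z, H, K.

Y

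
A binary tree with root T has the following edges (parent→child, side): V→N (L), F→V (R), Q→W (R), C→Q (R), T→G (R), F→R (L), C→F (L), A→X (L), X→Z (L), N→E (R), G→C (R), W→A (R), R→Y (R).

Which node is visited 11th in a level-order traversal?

Level-order visits nodes level by level from the root, left to right within each level.
Level 0: T
Level 1: G
Level 2: C
Level 3: F, Q
Level 4: R, V, W
Level 5: Y, N, A
Level 6: E, X
Level 7: Z
Full level-order sequence: T, G, C, F, Q, R, V, W, Y, N, A, E, X, Z.

A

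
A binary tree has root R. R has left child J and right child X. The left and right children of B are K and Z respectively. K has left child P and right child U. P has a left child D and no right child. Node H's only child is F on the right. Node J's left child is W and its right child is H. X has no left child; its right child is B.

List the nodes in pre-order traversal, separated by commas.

R, J, W, H, F, X, B, K, P, D, U, Z

Pre-order visits the node, then its left subtree, then its right subtree.
Visit R.
At R: go left to J.
  Visit J.
  At J: go left to W.
    W is a leaf — visit W.
  At J: go right to H.
    Visit H.
    At H: no left child.
    At H: go right to F.
      F is a leaf — visit F.
At R: go right to X.
  Visit X.
  At X: no left child.
  At X: go right to B.
    Visit B.
    At B: go left to K.
      Visit K.
      At K: go left to P.
        Visit P.
        At P: go left to D.
          D is a leaf — visit D.
        At P: no right child.
      At K: go right to U.
        U is a leaf — visit U.
    At B: go right to Z.
      Z is a leaf — visit Z.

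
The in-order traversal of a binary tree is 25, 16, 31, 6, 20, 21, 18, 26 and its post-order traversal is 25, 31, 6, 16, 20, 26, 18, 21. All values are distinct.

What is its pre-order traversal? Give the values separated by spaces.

21 20 16 25 6 31 18 26

The last element of post-order is the root; it splits in-order into left and right subtrees.
Root 21: left subtree has 5 nodes {25, 16, 31, 6, 20}, right has 2 {18, 26}.
  Root 20: left subtree has 4 nodes {25, 16, 31, 6}, right has 0 { }.
    Root 16: left subtree has 1 node {25}, right has 2 {31, 6}.
      Root 6: left subtree has 1 node {31}, right has 0 { }.
  Root 18: left subtree has 0 nodes { }, right has 1 {26}.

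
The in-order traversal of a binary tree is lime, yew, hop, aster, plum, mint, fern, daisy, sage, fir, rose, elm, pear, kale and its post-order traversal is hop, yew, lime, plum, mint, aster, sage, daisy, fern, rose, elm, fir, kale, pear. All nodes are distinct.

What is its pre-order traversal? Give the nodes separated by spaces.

The last element of post-order is the root; it splits in-order into left and right subtrees.
Root pear: left subtree has 12 nodes {lime, yew, hop, aster, plum, mint, fern, daisy, sage, fir, rose, elm}, right has 1 {kale}.
  Root fir: left subtree has 9 nodes {lime, yew, hop, aster, plum, mint, fern, daisy, sage}, right has 2 {rose, elm}.
    Root fern: left subtree has 6 nodes {lime, yew, hop, aster, plum, mint}, right has 2 {daisy, sage}.
      Root aster: left subtree has 3 nodes {lime, yew, hop}, right has 2 {plum, mint}.
        Root lime: left subtree has 0 nodes { }, right has 2 {yew, hop}.
          Root yew: left subtree has 0 nodes { }, right has 1 {hop}.
        Root mint: left subtree has 1 node {plum}, right has 0 { }.
      Root daisy: left subtree has 0 nodes { }, right has 1 {sage}.
    Root elm: left subtree has 1 node {rose}, right has 0 { }.

pear fir fern aster lime yew hop mint plum daisy sage elm rose kale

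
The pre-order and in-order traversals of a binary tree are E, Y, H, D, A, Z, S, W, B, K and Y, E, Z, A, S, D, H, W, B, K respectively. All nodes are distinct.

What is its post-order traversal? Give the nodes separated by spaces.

Y Z S A D K B W H E

The first element of pre-order is the root; it splits in-order into left and right subtrees.
Root E: left subtree has 1 node {Y}, right has 8 {Z, A, S, D, H, W, B, K}.
  Root H: left subtree has 4 nodes {Z, A, S, D}, right has 3 {W, B, K}.
    Root D: left subtree has 3 nodes {Z, A, S}, right has 0 { }.
      Root A: left subtree has 1 node {Z}, right has 1 {S}.
    Root W: left subtree has 0 nodes { }, right has 2 {B, K}.
      Root B: left subtree has 0 nodes { }, right has 1 {K}.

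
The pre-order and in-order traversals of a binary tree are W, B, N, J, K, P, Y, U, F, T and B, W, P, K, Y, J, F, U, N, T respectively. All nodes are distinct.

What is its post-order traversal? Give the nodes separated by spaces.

The first element of pre-order is the root; it splits in-order into left and right subtrees.
Root W: left subtree has 1 node {B}, right has 8 {P, K, Y, J, F, U, N, T}.
  Root N: left subtree has 6 nodes {P, K, Y, J, F, U}, right has 1 {T}.
    Root J: left subtree has 3 nodes {P, K, Y}, right has 2 {F, U}.
      Root K: left subtree has 1 node {P}, right has 1 {Y}.
      Root U: left subtree has 1 node {F}, right has 0 { }.

B P Y K F U J T N W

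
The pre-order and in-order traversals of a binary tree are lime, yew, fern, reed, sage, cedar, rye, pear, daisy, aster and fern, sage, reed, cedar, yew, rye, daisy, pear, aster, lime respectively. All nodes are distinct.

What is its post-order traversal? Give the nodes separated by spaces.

sage cedar reed fern daisy aster pear rye yew lime

The first element of pre-order is the root; it splits in-order into left and right subtrees.
Root lime: left subtree has 9 nodes {fern, sage, reed, cedar, yew, rye, daisy, pear, aster}, right has 0 { }.
  Root yew: left subtree has 4 nodes {fern, sage, reed, cedar}, right has 4 {rye, daisy, pear, aster}.
    Root fern: left subtree has 0 nodes { }, right has 3 {sage, reed, cedar}.
      Root reed: left subtree has 1 node {sage}, right has 1 {cedar}.
    Root rye: left subtree has 0 nodes { }, right has 3 {daisy, pear, aster}.
      Root pear: left subtree has 1 node {daisy}, right has 1 {aster}.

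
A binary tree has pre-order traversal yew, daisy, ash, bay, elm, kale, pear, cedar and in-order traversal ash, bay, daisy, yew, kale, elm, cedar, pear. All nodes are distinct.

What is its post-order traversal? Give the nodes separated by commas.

The first element of pre-order is the root; it splits in-order into left and right subtrees.
Root yew: left subtree has 3 nodes {ash, bay, daisy}, right has 4 {kale, elm, cedar, pear}.
  Root daisy: left subtree has 2 nodes {ash, bay}, right has 0 { }.
    Root ash: left subtree has 0 nodes { }, right has 1 {bay}.
  Root elm: left subtree has 1 node {kale}, right has 2 {cedar, pear}.
    Root pear: left subtree has 1 node {cedar}, right has 0 { }.

bay, ash, daisy, kale, cedar, pear, elm, yew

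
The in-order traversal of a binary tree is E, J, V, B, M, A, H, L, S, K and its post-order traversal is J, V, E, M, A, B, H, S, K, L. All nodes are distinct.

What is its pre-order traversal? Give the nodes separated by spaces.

L H B E V J A M K S

The last element of post-order is the root; it splits in-order into left and right subtrees.
Root L: left subtree has 7 nodes {E, J, V, B, M, A, H}, right has 2 {S, K}.
  Root H: left subtree has 6 nodes {E, J, V, B, M, A}, right has 0 { }.
    Root B: left subtree has 3 nodes {E, J, V}, right has 2 {M, A}.
      Root E: left subtree has 0 nodes { }, right has 2 {J, V}.
        Root V: left subtree has 1 node {J}, right has 0 { }.
      Root A: left subtree has 1 node {M}, right has 0 { }.
  Root K: left subtree has 1 node {S}, right has 0 { }.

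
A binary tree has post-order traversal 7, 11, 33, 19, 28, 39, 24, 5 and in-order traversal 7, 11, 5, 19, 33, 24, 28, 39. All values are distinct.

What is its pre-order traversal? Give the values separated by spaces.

The last element of post-order is the root; it splits in-order into left and right subtrees.
Root 5: left subtree has 2 nodes {7, 11}, right has 5 {19, 33, 24, 28, 39}.
  Root 11: left subtree has 1 node {7}, right has 0 { }.
  Root 24: left subtree has 2 nodes {19, 33}, right has 2 {28, 39}.
    Root 19: left subtree has 0 nodes { }, right has 1 {33}.
    Root 39: left subtree has 1 node {28}, right has 0 { }.

5 11 7 24 19 33 39 28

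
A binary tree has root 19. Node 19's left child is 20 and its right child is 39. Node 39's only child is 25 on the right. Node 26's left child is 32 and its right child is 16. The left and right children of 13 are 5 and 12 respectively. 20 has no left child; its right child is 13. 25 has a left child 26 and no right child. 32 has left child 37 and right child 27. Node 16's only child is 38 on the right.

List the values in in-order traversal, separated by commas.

In-order visits the left subtree, then the node, then the right subtree.
At 19: go left to 20.
  At 20: no left child.
  Visit 20.
  At 20: go right to 13.
    At 13: go left to 5.
      5 is a leaf — visit 5.
    Visit 13.
    At 13: go right to 12.
      12 is a leaf — visit 12.
Visit 19.
At 19: go right to 39.
  At 39: no left child.
  Visit 39.
  At 39: go right to 25.
    At 25: go left to 26.
      At 26: go left to 32.
        At 32: go left to 37.
          37 is a leaf — visit 37.
        Visit 32.
        At 32: go right to 27.
          27 is a leaf — visit 27.
      Visit 26.
      At 26: go right to 16.
        At 16: no left child.
        Visit 16.
        At 16: go right to 38.
          38 is a leaf — visit 38.
    Visit 25.
    At 25: no right child.

20, 5, 13, 12, 19, 39, 37, 32, 27, 26, 16, 38, 25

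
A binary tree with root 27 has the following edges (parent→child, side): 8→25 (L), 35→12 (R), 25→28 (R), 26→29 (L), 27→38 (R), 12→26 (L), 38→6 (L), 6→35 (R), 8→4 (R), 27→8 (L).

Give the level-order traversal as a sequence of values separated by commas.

27, 8, 38, 25, 4, 6, 28, 35, 12, 26, 29

Level-order visits nodes level by level from the root, left to right within each level.
Level 0: 27
Level 1: 8, 38
Level 2: 25, 4, 6
Level 3: 28, 35
Level 4: 12
Level 5: 26
Level 6: 29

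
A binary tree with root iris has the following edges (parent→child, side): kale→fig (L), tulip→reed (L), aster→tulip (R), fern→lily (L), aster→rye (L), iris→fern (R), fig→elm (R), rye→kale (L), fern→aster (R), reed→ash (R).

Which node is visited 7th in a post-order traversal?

Post-order visits the left subtree, then the right subtree, then the node.
At iris: no left child.
At iris: go right to fern.
  At fern: go left to lily.
    lily is a leaf — visit lily.
  At fern: go right to aster.
    At aster: go left to rye.
      At rye: go left to kale.
        At kale: go left to fig.
          At fig: no left child.
          At fig: go right to elm.
            elm is a leaf — visit elm.
          Visit fig.
        At kale: no right child.
        Visit kale.
      At rye: no right child.
      Visit rye.
    At aster: go right to tulip.
      At tulip: go left to reed.
        At reed: no left child.
        At reed: go right to ash.
          ash is a leaf — visit ash.
        Visit reed.
      At tulip: no right child.
      Visit tulip.
    Visit aster.
  Visit fern.
Visit iris.
Full post-order sequence: lily, elm, fig, kale, rye, ash, reed, tulip, aster, fern, iris.

reed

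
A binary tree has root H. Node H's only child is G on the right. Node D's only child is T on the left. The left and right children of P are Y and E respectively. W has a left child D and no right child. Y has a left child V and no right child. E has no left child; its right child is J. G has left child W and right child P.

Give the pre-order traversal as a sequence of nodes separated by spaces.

H G W D T P Y V E J

Pre-order visits the node, then its left subtree, then its right subtree.
Visit H.
At H: no left child.
At H: go right to G.
  Visit G.
  At G: go left to W.
    Visit W.
    At W: go left to D.
      Visit D.
      At D: go left to T.
        T is a leaf — visit T.
      At D: no right child.
    At W: no right child.
  At G: go right to P.
    Visit P.
    At P: go left to Y.
      Visit Y.
      At Y: go left to V.
        V is a leaf — visit V.
      At Y: no right child.
    At P: go right to E.
      Visit E.
      At E: no left child.
      At E: go right to J.
        J is a leaf — visit J.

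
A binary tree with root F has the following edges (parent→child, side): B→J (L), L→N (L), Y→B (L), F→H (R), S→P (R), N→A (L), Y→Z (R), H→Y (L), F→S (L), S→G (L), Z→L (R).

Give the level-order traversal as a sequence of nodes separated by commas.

F, S, H, G, P, Y, B, Z, J, L, N, A

Level-order visits nodes level by level from the root, left to right within each level.
Level 0: F
Level 1: S, H
Level 2: G, P, Y
Level 3: B, Z
Level 4: J, L
Level 5: N
Level 6: A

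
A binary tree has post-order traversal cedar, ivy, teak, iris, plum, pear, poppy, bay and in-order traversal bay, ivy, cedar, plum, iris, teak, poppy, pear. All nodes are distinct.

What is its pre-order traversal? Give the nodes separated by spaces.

bay poppy plum ivy cedar iris teak pear

The last element of post-order is the root; it splits in-order into left and right subtrees.
Root bay: left subtree has 0 nodes { }, right has 7 {ivy, cedar, plum, iris, teak, poppy, pear}.
  Root poppy: left subtree has 5 nodes {ivy, cedar, plum, iris, teak}, right has 1 {pear}.
    Root plum: left subtree has 2 nodes {ivy, cedar}, right has 2 {iris, teak}.
      Root ivy: left subtree has 0 nodes { }, right has 1 {cedar}.
      Root iris: left subtree has 0 nodes { }, right has 1 {teak}.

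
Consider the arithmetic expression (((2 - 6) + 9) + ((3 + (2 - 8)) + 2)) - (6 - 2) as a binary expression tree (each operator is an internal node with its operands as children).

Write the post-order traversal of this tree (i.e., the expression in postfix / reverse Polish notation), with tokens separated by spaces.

Post-order on an expression tree gives postfix notation: for each operator, emit left operand, right operand, then the operator.

2 6 - 9 + 3 2 8 - + 2 + + 6 2 - -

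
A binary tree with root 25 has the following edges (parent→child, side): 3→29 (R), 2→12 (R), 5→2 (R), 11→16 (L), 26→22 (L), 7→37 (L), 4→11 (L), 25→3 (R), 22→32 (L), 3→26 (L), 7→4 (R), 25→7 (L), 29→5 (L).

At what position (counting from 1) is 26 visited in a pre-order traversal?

Pre-order visits the node, then its left subtree, then its right subtree.
Visit 25.
At 25: go left to 7.
  Visit 7.
  At 7: go left to 37.
    37 is a leaf — visit 37.
  At 7: go right to 4.
    Visit 4.
    At 4: go left to 11.
      Visit 11.
      At 11: go left to 16.
        16 is a leaf — visit 16.
      At 11: no right child.
    At 4: no right child.
At 25: go right to 3.
  Visit 3.
  At 3: go left to 26.
    Visit 26.
    At 26: go left to 22.
      Visit 22.
      At 22: go left to 32.
        32 is a leaf — visit 32.
      At 22: no right child.
    At 26: no right child.
  At 3: go right to 29.
    Visit 29.
    At 29: go left to 5.
      Visit 5.
      At 5: no left child.
      At 5: go right to 2.
        Visit 2.
        At 2: no left child.
        At 2: go right to 12.
          12 is a leaf — visit 12.
    At 29: no right child.
Full pre-order sequence: 25, 7, 37, 4, 11, 16, 3, 26, 22, 32, 29, 5, 2, 12.

8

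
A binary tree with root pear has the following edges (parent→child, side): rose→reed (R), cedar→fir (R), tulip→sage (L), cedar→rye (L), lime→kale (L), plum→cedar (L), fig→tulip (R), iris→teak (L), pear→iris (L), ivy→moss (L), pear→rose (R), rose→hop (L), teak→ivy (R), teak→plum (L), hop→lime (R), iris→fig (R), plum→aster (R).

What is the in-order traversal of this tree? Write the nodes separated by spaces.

In-order visits the left subtree, then the node, then the right subtree.
At pear: go left to iris.
  At iris: go left to teak.
    At teak: go left to plum.
      At plum: go left to cedar.
        At cedar: go left to rye.
          rye is a leaf — visit rye.
        Visit cedar.
        At cedar: go right to fir.
          fir is a leaf — visit fir.
      Visit plum.
      At plum: go right to aster.
        aster is a leaf — visit aster.
    Visit teak.
    At teak: go right to ivy.
      At ivy: go left to moss.
        moss is a leaf — visit moss.
      Visit ivy.
      At ivy: no right child.
  Visit iris.
  At iris: go right to fig.
    At fig: no left child.
    Visit fig.
    At fig: go right to tulip.
      At tulip: go left to sage.
        sage is a leaf — visit sage.
      Visit tulip.
      At tulip: no right child.
Visit pear.
At pear: go right to rose.
  At rose: go left to hop.
    At hop: no left child.
    Visit hop.
    At hop: go right to lime.
      At lime: go left to kale.
        kale is a leaf — visit kale.
      Visit lime.
      At lime: no right child.
  Visit rose.
  At rose: go right to reed.
    reed is a leaf — visit reed.

rye cedar fir plum aster teak moss ivy iris fig sage tulip pear hop kale lime rose reed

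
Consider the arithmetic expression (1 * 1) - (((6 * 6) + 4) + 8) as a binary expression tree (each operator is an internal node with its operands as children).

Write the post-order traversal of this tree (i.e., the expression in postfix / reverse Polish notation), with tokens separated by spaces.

1 1 * 6 6 * 4 + 8 + -

Post-order on an expression tree gives postfix notation: for each operator, emit left operand, right operand, then the operator.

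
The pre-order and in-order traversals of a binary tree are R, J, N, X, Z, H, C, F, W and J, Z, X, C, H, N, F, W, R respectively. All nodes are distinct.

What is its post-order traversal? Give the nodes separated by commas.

The first element of pre-order is the root; it splits in-order into left and right subtrees.
Root R: left subtree has 8 nodes {J, Z, X, C, H, N, F, W}, right has 0 { }.
  Root J: left subtree has 0 nodes { }, right has 7 {Z, X, C, H, N, F, W}.
    Root N: left subtree has 4 nodes {Z, X, C, H}, right has 2 {F, W}.
      Root X: left subtree has 1 node {Z}, right has 2 {C, H}.
        Root H: left subtree has 1 node {C}, right has 0 { }.
      Root F: left subtree has 0 nodes { }, right has 1 {W}.

Z, C, H, X, W, F, N, J, R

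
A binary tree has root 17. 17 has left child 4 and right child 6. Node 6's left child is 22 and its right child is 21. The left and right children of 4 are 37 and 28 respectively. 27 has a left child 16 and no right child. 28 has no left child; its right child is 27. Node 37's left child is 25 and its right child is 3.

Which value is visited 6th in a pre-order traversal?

28

Pre-order visits the node, then its left subtree, then its right subtree.
Visit 17.
At 17: go left to 4.
  Visit 4.
  At 4: go left to 37.
    Visit 37.
    At 37: go left to 25.
      25 is a leaf — visit 25.
    At 37: go right to 3.
      3 is a leaf — visit 3.
  At 4: go right to 28.
    Visit 28.
    At 28: no left child.
    At 28: go right to 27.
      Visit 27.
      At 27: go left to 16.
        16 is a leaf — visit 16.
      At 27: no right child.
At 17: go right to 6.
  Visit 6.
  At 6: go left to 22.
    22 is a leaf — visit 22.
  At 6: go right to 21.
    21 is a leaf — visit 21.
Full pre-order sequence: 17, 4, 37, 25, 3, 28, 27, 16, 6, 22, 21.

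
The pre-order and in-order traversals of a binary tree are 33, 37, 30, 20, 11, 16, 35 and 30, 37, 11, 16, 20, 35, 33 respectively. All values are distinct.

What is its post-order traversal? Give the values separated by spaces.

The first element of pre-order is the root; it splits in-order into left and right subtrees.
Root 33: left subtree has 6 nodes {30, 37, 11, 16, 20, 35}, right has 0 { }.
  Root 37: left subtree has 1 node {30}, right has 4 {11, 16, 20, 35}.
    Root 20: left subtree has 2 nodes {11, 16}, right has 1 {35}.
      Root 11: left subtree has 0 nodes { }, right has 1 {16}.

30 16 11 35 20 37 33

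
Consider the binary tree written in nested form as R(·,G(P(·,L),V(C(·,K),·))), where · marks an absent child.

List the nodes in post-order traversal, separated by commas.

Post-order visits the left subtree, then the right subtree, then the node.
At R: no left child.
At R: go right to G.
  At G: go left to P.
    At P: no left child.
    At P: go right to L.
      L is a leaf — visit L.
    Visit P.
  At G: go right to V.
    At V: go left to C.
      At C: no left child.
      At C: go right to K.
        K is a leaf — visit K.
      Visit C.
    At V: no right child.
    Visit V.
  Visit G.
Visit R.

L, P, K, C, V, G, R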